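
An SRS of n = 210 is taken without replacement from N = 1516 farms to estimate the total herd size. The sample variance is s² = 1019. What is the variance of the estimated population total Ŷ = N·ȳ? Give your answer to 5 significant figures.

Var(Ŷ) = N²·Var(ȳ) = N²·(1 − n/N)·s²/n.
f = 210/1516 = 0.13852243; Var(ȳ) = 0.86147757·1019/210 = 4.1802174.
Var(Ŷ) = 1516² · 4.1802174 = 9.6072097 × 10^6.

9.6072 × 10^6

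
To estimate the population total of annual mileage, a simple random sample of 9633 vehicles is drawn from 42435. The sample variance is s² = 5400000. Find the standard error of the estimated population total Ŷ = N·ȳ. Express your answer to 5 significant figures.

Var(Ŷ) = N²·Var(ȳ) = N²·(1 − n/N)·s²/n.
f = 9633/42435 = 0.22700601; Var(ȳ) = 0.77299399·5400000/9633 = 433.31958.
Var(Ŷ) = 42435² · 433.31958 = 7.8029123 × 10^11.
SE(Ŷ) = √(7.8029123 × 10^11) = 883340.

883340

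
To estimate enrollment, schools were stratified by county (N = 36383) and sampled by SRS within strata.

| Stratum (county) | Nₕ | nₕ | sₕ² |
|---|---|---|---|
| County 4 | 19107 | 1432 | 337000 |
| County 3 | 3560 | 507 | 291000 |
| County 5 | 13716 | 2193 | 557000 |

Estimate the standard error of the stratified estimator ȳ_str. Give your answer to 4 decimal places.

Var(ȳ_str) = Σₕ Wₕ²(1 − fₕ)sₕ²/nₕ with Wₕ = Nₕ/N, N = 36383.
County 4: Wₕ = 0.52516285; term = 0.52516285²·(1 − 0.07494635)·337000/1432 = 60.040154.
County 3: Wₕ = 0.09784790; term = 0.09784790²·(1 − 0.14241573)·291000/507 = 4.712646.
County 5: Wₕ = 0.37698925; term = 0.37698925²·(1 − 0.15988626)·557000/2193 = 30.325823.
Sum = 95.078623.
SE = √(95.078623) = 9.7508.

9.7508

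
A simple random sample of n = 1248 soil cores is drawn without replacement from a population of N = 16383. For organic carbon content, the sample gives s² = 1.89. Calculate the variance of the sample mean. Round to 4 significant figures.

Under SRS without replacement, Var(ȳ) = (1 − f)·s²/n with f = n/N = 1248/16383 = 0.07617652.
Var(ȳ) = (1 − 0.07617652)·1.89/1248 = 0.92382348·0.0015144231 = 0.0013990596.

0.001399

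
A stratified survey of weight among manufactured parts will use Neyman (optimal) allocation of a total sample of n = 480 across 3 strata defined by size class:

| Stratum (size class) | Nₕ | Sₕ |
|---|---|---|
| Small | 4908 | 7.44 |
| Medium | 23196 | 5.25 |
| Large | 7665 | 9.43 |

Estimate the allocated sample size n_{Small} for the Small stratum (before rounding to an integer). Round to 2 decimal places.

Neyman allocation: nₕ = n·NₕSₕ / Σⱼ NⱼSⱼ.
Σ NⱼSⱼ = 4908·7.44 + 23196·5.25 + 7665·9.43 = 230575.47.
n_{Small} = 480·4908·7.44 / 230575.47 = 76.02.

76.02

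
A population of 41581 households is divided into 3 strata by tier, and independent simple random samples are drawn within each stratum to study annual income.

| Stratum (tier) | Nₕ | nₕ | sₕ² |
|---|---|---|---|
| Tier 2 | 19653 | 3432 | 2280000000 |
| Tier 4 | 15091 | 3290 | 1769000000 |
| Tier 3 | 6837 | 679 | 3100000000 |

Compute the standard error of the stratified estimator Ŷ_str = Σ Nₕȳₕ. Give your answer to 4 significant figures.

2.236 × 10^7

Var(Ŷ_str) = Σₕ Nₕ²(1 − fₕ)sₕ²/nₕ.
Tier 2: 19653²·(1 − 3432/19653)·2280000000/3432 = 2.1178444 × 10^14.
Tier 4: 15091²·(1 − 3290/15091)·1769000000/3290 = 9.575661 × 10^13.
Tier 3: 6837²·(1 − 679/6837)·3100000000/679 = 1.9221939 × 10^14.
Sum = 4.9976044 × 10^14.
SE = √(4.9976044 × 10^14) = 2.236 × 10^7.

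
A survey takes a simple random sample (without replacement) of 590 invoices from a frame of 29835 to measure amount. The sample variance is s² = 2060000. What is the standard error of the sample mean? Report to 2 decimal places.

58.50

Under SRS without replacement, Var(ȳ) = (1 − f)·s²/n with f = n/N = 590/29835 = 0.01977543.
Var(ȳ) = (1 − 0.01977543)·2060000/590 = 0.98022457·3491.5254 = 3422.479.
SE(ȳ) = √(3422.479) = 58.50.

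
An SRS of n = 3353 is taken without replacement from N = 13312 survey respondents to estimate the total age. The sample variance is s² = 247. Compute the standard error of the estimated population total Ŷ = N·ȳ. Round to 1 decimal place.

3125.1

Var(Ŷ) = N²·Var(ȳ) = N²·(1 − n/N)·s²/n.
f = 3353/13312 = 0.25187800; Var(ȳ) = 0.74812200·247/3353 = 0.055110687.
Var(Ŷ) = 13312² · 0.055110687 = 9.7661287 × 10^6.
SE(Ŷ) = √(9.7661287 × 10^6) = 3125.1.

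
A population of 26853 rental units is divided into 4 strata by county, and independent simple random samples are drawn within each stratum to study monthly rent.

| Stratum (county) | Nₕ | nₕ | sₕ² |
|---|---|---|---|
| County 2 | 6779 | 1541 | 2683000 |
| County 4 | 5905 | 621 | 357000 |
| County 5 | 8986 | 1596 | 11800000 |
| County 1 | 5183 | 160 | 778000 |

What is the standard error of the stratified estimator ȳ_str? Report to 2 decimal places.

Var(ȳ_str) = Σₕ Wₕ²(1 − fₕ)sₕ²/nₕ with Wₕ = Nₕ/N, N = 26853.
County 2: Wₕ = 0.25244852; term = 0.25244852²·(1 − 0.22731966)·2683000/1541 = 85.736063.
County 4: Wₕ = 0.21990094; term = 0.21990094²·(1 − 0.10516511)·357000/621 = 24.875608.
County 5: Wₕ = 0.33463673; term = 0.33463673²·(1 − 0.17760961)·11800000/1596 = 680.88591.
County 1: Wₕ = 0.19301382; term = 0.19301382²·(1 − 0.03087015)·778000/160 = 175.55709.
Sum = 967.05467.
SE = √(967.05467) = 31.10.

31.10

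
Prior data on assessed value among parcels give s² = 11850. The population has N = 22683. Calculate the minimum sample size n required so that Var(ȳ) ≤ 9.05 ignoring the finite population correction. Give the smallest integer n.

Without fpc, n₀ = s²/D = 11850/9.05 = 1309.3923.
Rounding up, n = 1310.

1310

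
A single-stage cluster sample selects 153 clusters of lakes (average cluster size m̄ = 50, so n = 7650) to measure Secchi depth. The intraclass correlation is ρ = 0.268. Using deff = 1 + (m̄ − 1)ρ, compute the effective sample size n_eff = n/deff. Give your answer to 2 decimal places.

deff = 1 + (50 − 1)·0.268 = 1 + 13.132 = 14.132.
n_eff = 7650 / 14.132 = 541.32.

541.32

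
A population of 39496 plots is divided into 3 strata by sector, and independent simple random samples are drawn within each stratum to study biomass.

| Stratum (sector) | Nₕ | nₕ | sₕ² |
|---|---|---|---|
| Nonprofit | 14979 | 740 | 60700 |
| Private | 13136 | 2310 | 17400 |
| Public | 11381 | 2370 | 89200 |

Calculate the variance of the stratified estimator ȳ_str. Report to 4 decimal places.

14.3764

Var(ȳ_str) = Σₕ Wₕ²(1 − fₕ)sₕ²/nₕ with Wₕ = Nₕ/N, N = 39496.
Nonprofit: Wₕ = 0.37925360; term = 0.37925360²·(1 − 0.04940250)·60700/740 = 11.215356.
Private: Wₕ = 0.33259064; term = 0.33259064²·(1 − 0.17585262)·17400/2310 = 0.68669234.
Public: Wₕ = 0.28815576; term = 0.28815576²·(1 − 0.20824181)·89200/2370 = 2.4743646.
Sum = 14.376413.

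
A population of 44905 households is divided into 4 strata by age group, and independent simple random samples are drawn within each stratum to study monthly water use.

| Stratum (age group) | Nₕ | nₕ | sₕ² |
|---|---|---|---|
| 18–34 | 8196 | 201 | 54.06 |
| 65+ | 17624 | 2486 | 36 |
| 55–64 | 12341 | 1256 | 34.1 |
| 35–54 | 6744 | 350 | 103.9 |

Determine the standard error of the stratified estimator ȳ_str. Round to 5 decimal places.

Var(ȳ_str) = Σₕ Wₕ²(1 − fₕ)sₕ²/nₕ with Wₕ = Nₕ/N, N = 44905.
18–34: Wₕ = 0.18251865; term = 0.18251865²·(1 − 0.02452416)·54.06/201 = 0.0087399913.
65+: Wₕ = 0.39247300; term = 0.39247300²·(1 − 0.14105765)·36/2486 = 0.0019159535.
55–64: Wₕ = 0.27482463; term = 0.27482463²·(1 − 0.10177457)·34.1/1256 = 0.0018418802.
35–54: Wₕ = 0.15018372; term = 0.15018372²·(1 − 0.05189798)·103.9/350 = 0.0063481663.
Sum = 0.018845991.
SE = √(0.018845991) = 0.13728.

0.13728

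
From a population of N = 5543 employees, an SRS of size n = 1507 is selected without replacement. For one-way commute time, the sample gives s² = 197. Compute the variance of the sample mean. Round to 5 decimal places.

0.09518

Under SRS without replacement, Var(ȳ) = (1 − f)·s²/n with f = n/N = 1507/5543 = 0.27187444.
Var(ȳ) = (1 − 0.27187444)·197/1507 = 0.72812556·0.13072329 = 0.09518297.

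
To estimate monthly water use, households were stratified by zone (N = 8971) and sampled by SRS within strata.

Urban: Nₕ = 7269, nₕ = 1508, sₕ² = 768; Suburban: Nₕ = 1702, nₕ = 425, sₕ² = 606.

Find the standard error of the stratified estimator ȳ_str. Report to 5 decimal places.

0.55092

Var(ȳ_str) = Σₕ Wₕ²(1 − fₕ)sₕ²/nₕ with Wₕ = Nₕ/N, N = 8971.
Urban: Wₕ = 0.81027756; term = 0.81027756²·(1 − 0.20745632)·768/1508 = 0.26500295.
Suburban: Wₕ = 0.18972244; term = 0.18972244²·(1 − 0.24970623)·606/425 = 0.03850813.
Sum = 0.30351108.
SE = √(0.30351108) = 0.55092.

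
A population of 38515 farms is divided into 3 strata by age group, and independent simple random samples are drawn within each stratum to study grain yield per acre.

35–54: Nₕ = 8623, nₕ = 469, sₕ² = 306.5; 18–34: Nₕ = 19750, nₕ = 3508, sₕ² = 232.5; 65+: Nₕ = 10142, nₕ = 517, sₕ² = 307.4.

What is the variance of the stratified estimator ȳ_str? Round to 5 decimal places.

0.08444

Var(ȳ_str) = Σₕ Wₕ²(1 − fₕ)sₕ²/nₕ with Wₕ = Nₕ/N, N = 38515.
35–54: Wₕ = 0.22388680; term = 0.22388680²·(1 − 0.05438942)·306.5/469 = 0.030976113.
18–34: Wₕ = 0.51278723; term = 0.51278723²·(1 − 0.17762025)·232.5/3508 = 0.014332111.
65+: Wₕ = 0.26332598; term = 0.26332598²·(1 − 0.05097614)·307.4/517 = 0.039127118.
Sum = 0.084435342.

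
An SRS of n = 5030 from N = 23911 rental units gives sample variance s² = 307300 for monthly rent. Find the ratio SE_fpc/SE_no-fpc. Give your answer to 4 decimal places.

0.8886

f = n/N = 5030/23911 = 0.21036343.
SE_no-fpc = √(s²/n) = 7.8162292; SE_fpc = √((1−f)s²/n) = 6.9456183.
Ratio = √(1−f) = 0.88861497.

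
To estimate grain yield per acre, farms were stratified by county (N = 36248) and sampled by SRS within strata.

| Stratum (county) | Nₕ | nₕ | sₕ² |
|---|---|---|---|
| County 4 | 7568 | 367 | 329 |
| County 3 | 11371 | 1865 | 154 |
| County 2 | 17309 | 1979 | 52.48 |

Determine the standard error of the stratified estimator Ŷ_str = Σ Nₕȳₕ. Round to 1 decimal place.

8050.9

Var(Ŷ_str) = Σₕ Nₕ²(1 − fₕ)sₕ²/nₕ.
County 4: 7568²·(1 − 367/7568)·329/367 = 4.8854409 × 10^7.
County 3: 11371²·(1 − 1865/11371)·154/1865 = 8.9256192 × 10^6.
County 2: 17309²·(1 − 1979/17309)·52.48/1979 = 7.0365887 × 10^6.
Sum = 6.4816617 × 10^7.
SE = √(6.4816617 × 10^7) = 8050.9.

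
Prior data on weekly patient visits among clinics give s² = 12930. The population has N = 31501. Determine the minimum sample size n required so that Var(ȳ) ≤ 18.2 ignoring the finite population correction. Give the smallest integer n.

711

Without fpc, n₀ = s²/D = 12930/18.2 = 710.4396.
Rounding up, n = 711.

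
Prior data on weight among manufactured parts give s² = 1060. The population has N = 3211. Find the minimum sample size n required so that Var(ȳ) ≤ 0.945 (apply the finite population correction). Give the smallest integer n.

Without fpc, n₀ = s²/D = 1060/0.945 = 1121.6931.
With fpc, (1 − n/N)·s²/n ≤ D requires n ≥ n₀/(1 + n₀/N) = 1121.6931/(1 + 1121.6931/3211) = 831.2974.
Rounding up, n = 832.

832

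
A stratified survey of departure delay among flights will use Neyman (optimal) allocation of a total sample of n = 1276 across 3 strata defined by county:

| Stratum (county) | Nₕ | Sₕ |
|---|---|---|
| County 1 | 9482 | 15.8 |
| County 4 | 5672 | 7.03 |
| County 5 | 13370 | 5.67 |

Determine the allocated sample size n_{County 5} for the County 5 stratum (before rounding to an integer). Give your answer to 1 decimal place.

364.3

Neyman allocation: nₕ = n·NₕSₕ / Σⱼ NⱼSⱼ.
Σ NⱼSⱼ = 9482·15.8 + 5672·7.03 + 13370·5.67 = 265497.66.
n_{County 5} = 1276·13370·5.67 / 265497.66 = 364.3.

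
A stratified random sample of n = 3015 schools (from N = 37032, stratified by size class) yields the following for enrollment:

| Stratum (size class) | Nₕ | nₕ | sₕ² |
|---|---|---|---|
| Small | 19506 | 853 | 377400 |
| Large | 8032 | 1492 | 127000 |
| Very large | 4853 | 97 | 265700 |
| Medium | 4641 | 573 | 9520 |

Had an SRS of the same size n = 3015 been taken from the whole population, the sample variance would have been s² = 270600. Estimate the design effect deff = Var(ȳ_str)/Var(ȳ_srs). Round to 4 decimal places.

Var(ȳ_str) = Σ Wₕ²(1−fₕ)sₕ²/nₕ with Wₕ = Nₕ/37032:
  Small: (19506/37032)²·(1−853/19506)·377400/853 = 117.38577
  Large: (8032/37032)²·(1−1492/8032)·127000/1492 = 3.2604835
  Very large: (4853/37032)²·(1−97/4853)·265700/97 = 46.101772
  Medium: (4641/37032)²·(1−573/4641)·9520/573 = 0.22872862
  → Var(ȳ_str) = 166.97675.
Var(ȳ_srs) = (1 − 3015/37032)·270600/3015 = 82.44405.
deff = 166.97675 / 82.44405 = 2.0253.

2.0253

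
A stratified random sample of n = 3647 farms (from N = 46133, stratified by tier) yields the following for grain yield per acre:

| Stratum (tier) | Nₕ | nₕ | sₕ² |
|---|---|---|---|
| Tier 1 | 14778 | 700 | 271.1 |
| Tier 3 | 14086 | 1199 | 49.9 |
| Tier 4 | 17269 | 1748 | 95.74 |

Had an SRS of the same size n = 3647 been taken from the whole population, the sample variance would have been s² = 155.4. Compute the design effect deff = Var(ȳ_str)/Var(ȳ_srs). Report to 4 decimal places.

1.2310

Var(ȳ_str) = Σ Wₕ²(1−fₕ)sₕ²/nₕ with Wₕ = Nₕ/46133:
  Tier 1: (14778/46133)²·(1−700/14778)·271.1/700 = 0.037858614
  Tier 3: (14086/46133)²·(1−1199/14086)·49.9/1199 = 0.0035497476
  Tier 4: (17269/46133)²·(1−1748/17269)·95.74/1748 = 0.0068978777
  → Var(ȳ_str) = 0.048306239.
Var(ȳ_srs) = (1 − 3647/46133)·155.4/3647 = 0.039241843.
deff = 0.048306239 / 0.039241843 = 1.2310.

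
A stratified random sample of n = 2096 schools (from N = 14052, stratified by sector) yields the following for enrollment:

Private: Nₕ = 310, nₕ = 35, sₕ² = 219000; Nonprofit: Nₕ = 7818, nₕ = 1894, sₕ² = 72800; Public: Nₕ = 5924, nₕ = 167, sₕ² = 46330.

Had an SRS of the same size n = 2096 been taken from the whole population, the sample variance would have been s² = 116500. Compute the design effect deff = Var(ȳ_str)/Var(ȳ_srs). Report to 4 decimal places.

Var(ȳ_str) = Σ Wₕ²(1−fₕ)sₕ²/nₕ with Wₕ = Nₕ/14052:
  Private: (310/14052)²·(1−35/310)·219000/35 = 2.7014328
  Nonprofit: (7818/14052)²·(1−1894/7818)·72800/1894 = 9.0154174
  Public: (5924/14052)²·(1−167/5924)·46330/167 = 47.91603
  → Var(ȳ_str) = 59.63288.
Var(ȳ_srs) = (1 − 2096/14052)·116500/2096 = 47.291426.
deff = 59.63288 / 47.291426 = 1.2610.

1.2610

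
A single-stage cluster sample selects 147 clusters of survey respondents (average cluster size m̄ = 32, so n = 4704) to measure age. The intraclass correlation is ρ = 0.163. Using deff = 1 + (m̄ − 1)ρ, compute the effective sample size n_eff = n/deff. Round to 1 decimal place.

777.1

deff = 1 + (32 − 1)·0.163 = 1 + 5.053 = 6.053.
n_eff = 4704 / 6.053 = 777.1.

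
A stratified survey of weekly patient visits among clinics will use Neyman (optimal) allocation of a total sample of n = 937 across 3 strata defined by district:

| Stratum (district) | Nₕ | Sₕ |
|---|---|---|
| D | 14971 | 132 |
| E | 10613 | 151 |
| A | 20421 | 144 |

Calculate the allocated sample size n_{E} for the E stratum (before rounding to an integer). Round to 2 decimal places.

230.33

Neyman allocation: nₕ = n·NₕSₕ / Σⱼ NⱼSⱼ.
Σ NⱼSⱼ = 14971·132 + 10613·151 + 20421·144 = 6.519359 × 10^6.
n_{E} = 937·10613·151 / (6.519359 × 10^6) = 230.33.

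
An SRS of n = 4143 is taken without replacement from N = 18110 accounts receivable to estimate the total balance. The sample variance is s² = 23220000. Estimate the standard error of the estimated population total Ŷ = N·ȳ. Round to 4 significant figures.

Var(Ŷ) = N²·Var(ȳ) = N²·(1 − n/N)·s²/n.
f = 4143/18110 = 0.22876864; Var(ȳ) = 0.77123136·23220000/4143 = 4322.4698.
Var(Ŷ) = 18110² · 4322.4698 = 1.4176495 × 10^12.
SE(Ŷ) = √(1.4176495 × 10^12) = 1.191 × 10^6.

1.191 × 10^6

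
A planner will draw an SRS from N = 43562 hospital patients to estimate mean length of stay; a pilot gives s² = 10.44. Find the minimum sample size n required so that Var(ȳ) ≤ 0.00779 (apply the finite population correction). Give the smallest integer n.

Without fpc, n₀ = s²/D = 10.44/0.00779 = 1340.1797.
With fpc, (1 − n/N)·s²/n ≤ D requires n ≥ n₀/(1 + n₀/N) = 1340.1797/(1 + 1340.1797/43562) = 1300.1798.
Rounding up, n = 1301.

1301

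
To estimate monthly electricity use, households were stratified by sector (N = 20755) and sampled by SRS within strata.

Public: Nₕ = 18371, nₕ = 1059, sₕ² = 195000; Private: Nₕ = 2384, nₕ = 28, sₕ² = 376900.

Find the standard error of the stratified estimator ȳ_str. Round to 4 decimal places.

Var(ȳ_str) = Σₕ Wₕ²(1 − fₕ)sₕ²/nₕ with Wₕ = Nₕ/N, N = 20755.
Public: Wₕ = 0.88513611; term = 0.88513611²·(1 − 0.05764520)·195000/1059 = 135.94812.
Private: Wₕ = 0.11486389; term = 0.11486389²·(1 − 0.01174497)·376900/28 = 175.51093.
Sum = 311.45905.
SE = √(311.45905) = 17.6482.

17.6482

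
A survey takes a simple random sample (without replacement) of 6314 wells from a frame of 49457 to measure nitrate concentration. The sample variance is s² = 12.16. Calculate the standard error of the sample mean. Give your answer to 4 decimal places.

0.0410

Under SRS without replacement, Var(ȳ) = (1 − f)·s²/n with f = n/N = 6314/49457 = 0.12766646.
Var(ȳ) = (1 − 0.12766646)·12.16/6314 = 0.87233354·0.001925879 = 0.0016800088.
SE(ȳ) = √(0.0016800088) = 0.0410.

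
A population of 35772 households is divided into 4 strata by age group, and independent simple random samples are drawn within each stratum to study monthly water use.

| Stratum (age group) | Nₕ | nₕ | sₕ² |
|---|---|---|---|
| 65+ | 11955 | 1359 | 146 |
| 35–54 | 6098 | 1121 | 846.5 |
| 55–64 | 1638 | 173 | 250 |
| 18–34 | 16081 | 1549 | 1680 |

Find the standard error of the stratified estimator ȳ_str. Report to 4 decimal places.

0.4789

Var(ȳ_str) = Σₕ Wₕ²(1 − fₕ)sₕ²/nₕ with Wₕ = Nₕ/N, N = 35772.
65+: Wₕ = 0.33419993; term = 0.33419993²·(1 − 0.11367629)·146/1359 = 0.010635024.
35–54: Wₕ = 0.17046852; term = 0.17046852²·(1 − 0.18383076)·846.5/1121 = 0.017909768.
55–64: Wₕ = 0.04579000; term = 0.04579000²·(1 − 0.10561661)·250/173 = 0.0027099357.
18–34: Wₕ = 0.44954154; term = 0.44954154²·(1 − 0.09632486)·1680/1549 = 0.19806597.
Sum = 0.2293207.
SE = √(0.2293207) = 0.4789.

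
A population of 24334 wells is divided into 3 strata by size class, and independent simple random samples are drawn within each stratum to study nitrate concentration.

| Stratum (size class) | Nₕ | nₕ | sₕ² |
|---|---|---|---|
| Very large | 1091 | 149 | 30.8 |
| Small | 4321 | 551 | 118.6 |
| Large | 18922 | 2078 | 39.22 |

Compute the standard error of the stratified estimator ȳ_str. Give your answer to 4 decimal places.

0.1282

Var(ȳ_str) = Σₕ Wₕ²(1 − fₕ)sₕ²/nₕ with Wₕ = Nₕ/N, N = 24334.
Very large: Wₕ = 0.04483439; term = 0.04483439²·(1 − 0.13657195)·30.8/149 = 3.587675 × 10^-4.
Small: Wₕ = 0.17757048; term = 0.17757048²·(1 − 0.12751678)·118.6/551 = 0.0059214995.
Large: Wₕ = 0.77759513; term = 0.77759513²·(1 − 0.10981926)·39.22/2078 = 0.010158915.
Sum = 0.016439182.
SE = √(0.016439182) = 0.1282.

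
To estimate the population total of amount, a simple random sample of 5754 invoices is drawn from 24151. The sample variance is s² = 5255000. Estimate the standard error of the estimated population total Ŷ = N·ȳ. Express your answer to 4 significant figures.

Var(Ŷ) = N²·Var(ȳ) = N²·(1 − n/N)·s²/n.
f = 5754/24151 = 0.23825100; Var(ȳ) = 0.76174900·5255000/5754 = 695.68839.
Var(Ŷ) = 24151² · 695.68839 = 4.0577472 × 10^11.
SE(Ŷ) = √(4.0577472 × 10^11) = 637000.

637000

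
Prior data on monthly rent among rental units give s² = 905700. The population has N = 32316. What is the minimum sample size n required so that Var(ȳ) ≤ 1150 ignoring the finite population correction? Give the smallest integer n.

Without fpc, n₀ = s²/D = 905700/1150 = 787.5652.
Rounding up, n = 788.

788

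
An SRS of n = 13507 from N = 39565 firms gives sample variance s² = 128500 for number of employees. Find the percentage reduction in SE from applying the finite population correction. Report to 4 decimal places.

18.8451

f = n/N = 13507/39565 = 0.34138759.
SE_no-fpc = √(s²/n) = 3.0844101; SE_fpc = √((1−f)s²/n) = 2.5031511.
Ratio = √(1−f) = 0.81154939. Reduction = 100·(1 − 0.81154939) = 18.8451%.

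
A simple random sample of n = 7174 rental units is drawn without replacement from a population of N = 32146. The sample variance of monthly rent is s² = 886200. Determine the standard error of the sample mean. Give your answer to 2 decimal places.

Under SRS without replacement, Var(ȳ) = (1 − f)·s²/n with f = n/N = 7174/32146 = 0.22316929.
Var(ȳ) = (1 − 0.22316929)·886200/7174 = 0.77683071·123.52941 = 95.961441.
SE(ȳ) = √(95.961441) = 9.80.

9.80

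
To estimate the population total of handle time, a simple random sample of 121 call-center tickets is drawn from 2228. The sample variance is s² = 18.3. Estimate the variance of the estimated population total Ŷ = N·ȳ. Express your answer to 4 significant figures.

Var(Ŷ) = N²·Var(ȳ) = N²·(1 − n/N)·s²/n.
f = 121/2228 = 0.05430880; Var(ȳ) = 0.94569120·18.3/121 = 0.14302602.
Var(Ŷ) = 2228² · 0.14302602 = 709978.87.

710000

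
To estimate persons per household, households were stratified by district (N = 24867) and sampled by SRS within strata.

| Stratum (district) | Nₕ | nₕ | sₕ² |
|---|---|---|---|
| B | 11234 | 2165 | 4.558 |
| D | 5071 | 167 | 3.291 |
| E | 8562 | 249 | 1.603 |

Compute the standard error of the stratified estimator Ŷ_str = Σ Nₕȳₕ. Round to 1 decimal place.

Var(Ŷ_str) = Σₕ Nₕ²(1 − fₕ)sₕ²/nₕ.
B: 11234²·(1 − 2165/11234)·4.558/2165 = 214491.58.
D: 5071²·(1 − 167/5071)·3.291/167 = 490067.03.
E: 8562²·(1 − 249/8562)·1.603/249 = 458212.76.
Sum = 1.1627714 × 10^6.
SE = √(1.1627714 × 10^6) = 1078.3.

1078.3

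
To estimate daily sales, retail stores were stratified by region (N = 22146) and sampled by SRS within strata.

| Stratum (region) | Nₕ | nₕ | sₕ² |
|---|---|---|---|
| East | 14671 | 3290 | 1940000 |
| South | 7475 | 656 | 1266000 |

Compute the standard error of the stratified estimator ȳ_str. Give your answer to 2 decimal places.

20.03

Var(ȳ_str) = Σₕ Wₕ²(1 − fₕ)sₕ²/nₕ with Wₕ = Nₕ/N, N = 22146.
East: Wₕ = 0.66246726; term = 0.66246726²·(1 − 0.22425193)·1940000/3290 = 200.74992.
South: Wₕ = 0.33753274; term = 0.33753274²·(1 − 0.08775920)·1266000/656 = 200.5724.
Sum = 401.32232.
SE = √(401.32232) = 20.03.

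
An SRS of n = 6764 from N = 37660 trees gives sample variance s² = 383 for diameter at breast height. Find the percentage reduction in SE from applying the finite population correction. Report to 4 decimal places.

9.4245

f = n/N = 6764/37660 = 0.17960701.
SE_no-fpc = √(s²/n) = 0.23795651; SE_fpc = √((1−f)s²/n) = 0.21553041.
Ratio = √(1−f) = 0.90575548. Reduction = 100·(1 − 0.90575548) = 9.4245%.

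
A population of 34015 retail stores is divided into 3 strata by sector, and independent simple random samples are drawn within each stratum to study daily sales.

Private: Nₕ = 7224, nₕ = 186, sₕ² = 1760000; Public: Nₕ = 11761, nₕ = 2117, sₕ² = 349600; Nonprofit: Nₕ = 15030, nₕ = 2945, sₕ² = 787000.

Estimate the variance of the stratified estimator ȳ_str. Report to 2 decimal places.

473.94

Var(ȳ_str) = Σₕ Wₕ²(1 − fₕ)sₕ²/nₕ with Wₕ = Nₕ/N, N = 34015.
Private: Wₕ = 0.21237689; term = 0.21237689²·(1 − 0.02574751)·1760000/186 = 415.80123.
Public: Wₕ = 0.34575922; term = 0.34575922²·(1 − 0.18000170)·349600/2117 = 16.188666.
Nonprofit: Wₕ = 0.44186388; term = 0.44186388²·(1 − 0.19594145)·787000/2945 = 41.95214.
Sum = 473.94204.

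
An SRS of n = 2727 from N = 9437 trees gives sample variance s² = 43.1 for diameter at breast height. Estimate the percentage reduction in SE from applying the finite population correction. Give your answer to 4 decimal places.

f = n/N = 2727/9437 = 0.28896895.
SE_no-fpc = √(s²/n) = 0.1257176; SE_fpc = √((1−f)s²/n) = 0.10600842.
Ratio = √(1−f) = 0.84322657. Reduction = 100·(1 − 0.84322657) = 15.6773%.

15.6773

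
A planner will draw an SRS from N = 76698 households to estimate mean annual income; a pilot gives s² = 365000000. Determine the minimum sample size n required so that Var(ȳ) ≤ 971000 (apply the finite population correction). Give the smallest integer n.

Without fpc, n₀ = s²/D = 365000000/971000 = 375.9011.
With fpc, (1 − n/N)·s²/n ≤ D requires n ≥ n₀/(1 + n₀/N) = 375.9011/(1 + 375.9011/76698) = 374.0678.
Rounding up, n = 375.

375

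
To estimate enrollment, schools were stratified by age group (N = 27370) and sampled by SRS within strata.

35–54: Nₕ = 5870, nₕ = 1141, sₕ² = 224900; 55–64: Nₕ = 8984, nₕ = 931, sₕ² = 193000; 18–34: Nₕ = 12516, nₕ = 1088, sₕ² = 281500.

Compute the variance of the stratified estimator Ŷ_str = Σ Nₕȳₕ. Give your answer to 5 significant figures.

5.7477 × 10^10

Var(Ŷ_str) = Σₕ Nₕ²(1 − fₕ)sₕ²/nₕ.
35–54: 5870²·(1 − 1141/5870)·224900/1141 = 5.4715608 × 10^9.
55–64: 8984²·(1 − 931/8984)·193000/931 = 1.4998059 × 10^10.
18–34: 12516²·(1 − 1088/12516)·281500/1088 = 3.700712 × 10^10.
Sum = 5.747674 × 10^10.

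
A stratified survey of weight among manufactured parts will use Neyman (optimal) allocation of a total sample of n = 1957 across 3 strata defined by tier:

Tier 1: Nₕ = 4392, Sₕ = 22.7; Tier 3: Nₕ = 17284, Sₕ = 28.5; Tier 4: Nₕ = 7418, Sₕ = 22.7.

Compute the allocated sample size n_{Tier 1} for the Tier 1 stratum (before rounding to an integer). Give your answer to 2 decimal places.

Neyman allocation: nₕ = n·NₕSₕ / Σⱼ NⱼSⱼ.
Σ NⱼSⱼ = 4392·22.7 + 17284·28.5 + 7418·22.7 = 760681.
n_{Tier 1} = 1957·4392·22.7 / 760681 = 256.49.

256.49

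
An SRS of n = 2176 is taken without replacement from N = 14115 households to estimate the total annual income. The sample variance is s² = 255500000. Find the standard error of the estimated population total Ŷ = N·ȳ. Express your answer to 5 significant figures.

4.4483 × 10^6

Var(Ŷ) = N²·Var(ȳ) = N²·(1 − n/N)·s²/n.
f = 2176/14115 = 0.15416224; Var(ȳ) = 0.84583776·255500000/2176 = 99315.969.
Var(Ŷ) = 14115² · 99315.969 = 1.9787041 × 10^13.
SE(Ŷ) = √(1.9787041 × 10^13) = 4.4483 × 10^6.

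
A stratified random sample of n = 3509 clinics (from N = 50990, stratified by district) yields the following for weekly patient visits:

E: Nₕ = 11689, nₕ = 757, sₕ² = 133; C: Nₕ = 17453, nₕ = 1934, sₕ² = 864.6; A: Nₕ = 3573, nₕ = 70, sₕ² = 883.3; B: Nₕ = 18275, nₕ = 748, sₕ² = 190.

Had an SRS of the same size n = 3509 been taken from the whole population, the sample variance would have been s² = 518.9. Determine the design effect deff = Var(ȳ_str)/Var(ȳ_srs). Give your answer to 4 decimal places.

Var(ȳ_str) = Σ Wₕ²(1−fₕ)sₕ²/nₕ with Wₕ = Nₕ/50990:
  E: (11689/50990)²·(1−757/11689)·133/757 = 0.0086350075
  C: (17453/50990)²·(1−1934/17453)·864.6/1934 = 0.04657175
  A: (3573/50990)²·(1−70/3573)·883.3/70 = 0.060745389
  B: (18275/50990)²·(1−748/18275)·190/748 = 0.031292982
  → Var(ȳ_str) = 0.14724513.
Var(ȳ_srs) = (1 − 3509/50990)·518.9/3509 = 0.13770038.
deff = 0.14724513 / 0.13770038 = 1.0693.

1.0693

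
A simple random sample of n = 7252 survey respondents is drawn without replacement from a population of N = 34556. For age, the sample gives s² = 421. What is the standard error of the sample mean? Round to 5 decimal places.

0.21417

Under SRS without replacement, Var(ȳ) = (1 − f)·s²/n with f = n/N = 7252/34556 = 0.20986225.
Var(ȳ) = (1 − 0.20986225)·421/7252 = 0.79013775·0.058052951 = 0.045869828.
SE(ȳ) = √(0.045869828) = 0.21417.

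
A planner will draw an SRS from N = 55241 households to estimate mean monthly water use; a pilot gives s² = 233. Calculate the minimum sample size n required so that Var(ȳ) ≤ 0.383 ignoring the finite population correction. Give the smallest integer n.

Without fpc, n₀ = s²/D = 233/0.383 = 608.3551.
Rounding up, n = 609.

609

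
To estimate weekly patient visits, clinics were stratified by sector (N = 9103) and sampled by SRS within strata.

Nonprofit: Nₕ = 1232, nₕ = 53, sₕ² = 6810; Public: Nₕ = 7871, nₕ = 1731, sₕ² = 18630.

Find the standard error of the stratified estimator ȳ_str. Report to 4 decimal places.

Var(ȳ_str) = Σₕ Wₕ²(1 − fₕ)sₕ²/nₕ with Wₕ = Nₕ/N, N = 9103.
Nonprofit: Wₕ = 0.13534000; term = 0.13534000²·(1 − 0.04301948)·6810/53 = 2.2523022.
Public: Wₕ = 0.86466000; term = 0.86466000²·(1 − 0.21992123)·18630/1731 = 6.2768968.
Sum = 8.529199.
SE = √(8.529199) = 2.9205.

2.9205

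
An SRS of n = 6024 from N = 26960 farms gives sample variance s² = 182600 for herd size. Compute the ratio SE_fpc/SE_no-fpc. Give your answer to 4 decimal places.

f = n/N = 6024/26960 = 0.22344214.
SE_no-fpc = √(s²/n) = 5.5056412; SE_fpc = √((1−f)s²/n) = 4.8517098.
Ratio = √(1−f) = 0.88122521.

0.8812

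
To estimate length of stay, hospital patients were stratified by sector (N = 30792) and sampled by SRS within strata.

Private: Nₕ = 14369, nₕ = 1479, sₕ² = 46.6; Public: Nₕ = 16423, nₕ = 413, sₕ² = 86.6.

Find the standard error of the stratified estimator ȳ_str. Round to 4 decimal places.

0.2536

Var(ȳ_str) = Σₕ Wₕ²(1 − fₕ)sₕ²/nₕ with Wₕ = Nₕ/N, N = 30792.
Private: Wₕ = 0.46664718; term = 0.46664718²·(1 − 0.10292992)·46.6/1479 = 0.0061549058.
Public: Wₕ = 0.53335282; term = 0.53335282²·(1 − 0.02514766)·86.6/413 = 0.058148146.
Sum = 0.064303052.
SE = √(0.064303052) = 0.2536.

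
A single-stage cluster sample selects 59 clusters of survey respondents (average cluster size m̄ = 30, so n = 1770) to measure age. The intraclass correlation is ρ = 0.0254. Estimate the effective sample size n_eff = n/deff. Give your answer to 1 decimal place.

1019.2

deff = 1 + (30 − 1)·0.0254 = 1 + 0.7366 = 1.7366.
n_eff = 1770 / 1.7366 = 1019.2.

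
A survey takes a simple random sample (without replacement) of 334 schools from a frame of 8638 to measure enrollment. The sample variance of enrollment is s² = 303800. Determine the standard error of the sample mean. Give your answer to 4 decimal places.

Under SRS without replacement, Var(ȳ) = (1 − f)·s²/n with f = n/N = 334/8638 = 0.03866636.
Var(ȳ) = (1 − 0.03866636)·303800/334 = 0.96133364·909.58084 = 874.41066.
SE(ȳ) = √(874.41066) = 29.5704.

29.5704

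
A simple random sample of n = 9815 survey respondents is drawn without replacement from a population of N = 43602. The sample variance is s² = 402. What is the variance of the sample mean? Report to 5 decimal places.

Under SRS without replacement, Var(ȳ) = (1 − f)·s²/n with f = n/N = 9815/43602 = 0.22510435.
Var(ȳ) = (1 − 0.22510435)·402/9815 = 0.77489565·0.040957718 = 0.031737957.

0.03174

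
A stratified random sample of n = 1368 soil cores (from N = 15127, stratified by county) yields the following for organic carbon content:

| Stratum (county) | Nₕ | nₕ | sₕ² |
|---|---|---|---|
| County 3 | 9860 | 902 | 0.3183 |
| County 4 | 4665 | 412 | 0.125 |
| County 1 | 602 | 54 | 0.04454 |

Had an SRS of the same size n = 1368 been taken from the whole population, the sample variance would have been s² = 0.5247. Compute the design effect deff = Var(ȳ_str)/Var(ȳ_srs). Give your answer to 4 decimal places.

Var(ȳ_str) = Σ Wₕ²(1−fₕ)sₕ²/nₕ with Wₕ = Nₕ/15127:
  County 3: (9860/15127)²·(1−902/9860)·0.3183/902 = 1.3621109 × 10^-4
  County 4: (4665/15127)²·(1−412/4665)·0.125/412 = 2.6305964 × 10^-5
  County 1: (602/15127)²·(1−54/602)·0.04454/54 = 1.189126 × 10^-6
  → Var(ȳ_str) = 1.6370618 × 10^-4.
Var(ȳ_srs) = (1 − 1368/15127)·0.5247/1368 = 3.4886631 × 10^-4.
deff = (1.6370618 × 10^-4) / (3.4886631 × 10^-4) = 0.4693.

0.4693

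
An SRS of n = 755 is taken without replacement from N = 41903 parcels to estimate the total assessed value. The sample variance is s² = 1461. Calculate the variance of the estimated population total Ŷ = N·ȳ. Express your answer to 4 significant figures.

3.337 × 10^9

Var(Ŷ) = N²·Var(ȳ) = N²·(1 − n/N)·s²/n.
f = 755/41903 = 0.01801780; Var(ȳ) = 0.98198220·1461/755 = 1.9002331.
Var(Ŷ) = 41903² · 1.9002331 = 3.336546 × 10^9.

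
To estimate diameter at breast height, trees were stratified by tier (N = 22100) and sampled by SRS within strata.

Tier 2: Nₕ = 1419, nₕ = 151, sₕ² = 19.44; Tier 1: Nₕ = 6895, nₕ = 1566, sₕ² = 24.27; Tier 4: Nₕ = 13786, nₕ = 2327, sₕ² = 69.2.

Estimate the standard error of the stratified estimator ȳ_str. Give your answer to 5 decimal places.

Var(ȳ_str) = Σₕ Wₕ²(1 − fₕ)sₕ²/nₕ with Wₕ = Nₕ/N, N = 22100.
Tier 2: Wₕ = 0.06420814; term = 0.06420814²·(1 − 0.10641297)·19.44/151 = 4.7428175 × 10^-4.
Tier 1: Wₕ = 0.31199095; term = 0.31199095²·(1 − 0.22712110)·24.27/1566 = 0.0011659326.
Tier 4: Wₕ = 0.62380090; term = 0.62380090²·(1 − 0.16879443)·69.2/2327 = 0.0096185622.
Sum = 0.011258777.
SE = √(0.011258777) = 0.10611.

0.10611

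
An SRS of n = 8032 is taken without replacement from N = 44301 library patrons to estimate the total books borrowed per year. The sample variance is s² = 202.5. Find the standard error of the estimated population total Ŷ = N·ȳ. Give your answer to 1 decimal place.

6364.7

Var(Ŷ) = N²·Var(ȳ) = N²·(1 − n/N)·s²/n.
f = 8032/44301 = 0.18130516; Var(ȳ) = 0.81869484·202.5/8032 = 0.02064065.
Var(Ŷ) = 44301² · 0.02064065 = 4.0508898 × 10^7.
SE(Ŷ) = √(4.0508898 × 10^7) = 6364.7.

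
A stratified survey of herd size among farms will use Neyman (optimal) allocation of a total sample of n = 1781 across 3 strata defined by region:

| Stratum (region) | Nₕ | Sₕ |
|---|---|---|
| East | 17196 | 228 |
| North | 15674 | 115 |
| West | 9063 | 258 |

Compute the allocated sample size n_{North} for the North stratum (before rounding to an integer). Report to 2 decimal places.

398.22

Neyman allocation: nₕ = n·NₕSₕ / Σⱼ NⱼSⱼ.
Σ NⱼSⱼ = 17196·228 + 15674·115 + 9063·258 = 8.061452 × 10^6.
n_{North} = 1781·15674·115 / (8.061452 × 10^6) = 398.22.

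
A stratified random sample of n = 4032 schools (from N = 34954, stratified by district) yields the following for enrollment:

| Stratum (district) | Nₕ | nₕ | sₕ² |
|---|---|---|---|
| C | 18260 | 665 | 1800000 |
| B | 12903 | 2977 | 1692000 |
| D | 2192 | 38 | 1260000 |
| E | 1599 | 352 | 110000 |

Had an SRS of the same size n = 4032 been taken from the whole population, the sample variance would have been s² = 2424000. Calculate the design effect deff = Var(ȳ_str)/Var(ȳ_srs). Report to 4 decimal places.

1.6922

Var(ȳ_str) = Σ Wₕ²(1−fₕ)sₕ²/nₕ with Wₕ = Nₕ/34954:
  C: (18260/34954)²·(1−665/18260)·1800000/665 = 711.78223
  B: (12903/34954)²·(1−2977/12903)·1692000/2977 = 59.578934
  D: (2192/34954)²·(1−38/2192)·1260000/38 = 128.13844
  E: (1599/34954)²·(1−352/1599)·110000/352 = 0.51000117
  → Var(ȳ_str) = 900.00961.
Var(ȳ_srs) = (1 − 4032/34954)·2424000/4032 = 531.84219.
deff = 900.00961 / 531.84219 = 1.6922.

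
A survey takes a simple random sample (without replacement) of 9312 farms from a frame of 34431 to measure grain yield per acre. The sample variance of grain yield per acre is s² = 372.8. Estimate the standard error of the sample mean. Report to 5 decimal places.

0.17090

Under SRS without replacement, Var(ȳ) = (1 − f)·s²/n with f = n/N = 9312/34431 = 0.27045395.
Var(ȳ) = (1 − 0.27045395)·372.8/9312 = 0.72954605·0.040034364 = 0.029206912.
SE(ȳ) = √(0.029206912) = 0.17090.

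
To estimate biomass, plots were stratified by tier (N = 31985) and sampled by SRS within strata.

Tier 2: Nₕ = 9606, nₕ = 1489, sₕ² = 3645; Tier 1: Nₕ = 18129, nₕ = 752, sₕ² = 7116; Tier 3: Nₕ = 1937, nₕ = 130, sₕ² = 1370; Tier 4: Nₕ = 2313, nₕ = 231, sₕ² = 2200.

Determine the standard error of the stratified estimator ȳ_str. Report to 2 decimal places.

Var(ȳ_str) = Σₕ Wₕ²(1 − fₕ)sₕ²/nₕ with Wₕ = Nₕ/N, N = 31985.
Tier 2: Wₕ = 0.30032828; term = 0.30032828²·(1 − 0.15500729)·3645/1489 = 0.18657277.
Tier 1: Wₕ = 0.56679694; term = 0.56679694²·(1 − 0.04148050)·7116/752 = 2.9138959.
Tier 3: Wₕ = 0.06055964; term = 0.06055964²·(1 − 0.06711409)·1370/130 = 0.036055563.
Tier 4: Wₕ = 0.07231515; term = 0.07231515²·(1 − 0.09987030)·2200/231 = 0.044830579.
Sum = 3.1813548.
SE = √(3.1813548) = 1.78.

1.78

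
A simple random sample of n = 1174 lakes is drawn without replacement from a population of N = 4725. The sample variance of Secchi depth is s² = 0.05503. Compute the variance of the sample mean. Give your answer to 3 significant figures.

Under SRS without replacement, Var(ȳ) = (1 − f)·s²/n with f = n/N = 1174/4725 = 0.24846561.
Var(ȳ) = (1 − 0.24846561)·0.05503/1174 = 0.75153439·4.6873935 × 10^-5 = 3.5227374 × 10^-5.

3.52 × 10^-5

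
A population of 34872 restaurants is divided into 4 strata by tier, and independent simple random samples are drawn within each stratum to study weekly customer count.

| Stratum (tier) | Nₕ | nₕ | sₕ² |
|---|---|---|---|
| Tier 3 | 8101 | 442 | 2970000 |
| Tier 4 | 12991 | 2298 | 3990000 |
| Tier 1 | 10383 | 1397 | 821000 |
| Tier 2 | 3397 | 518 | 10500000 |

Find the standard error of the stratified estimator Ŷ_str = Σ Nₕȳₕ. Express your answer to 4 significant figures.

954600

Var(Ŷ_str) = Σₕ Nₕ²(1 − fₕ)sₕ²/nₕ.
Tier 3: 8101²·(1 − 442/8101)·2970000/442 = 4.1691247 × 10^11.
Tier 4: 12991²·(1 − 2298/12991)·3990000/2298 = 2.4119318 × 10^11.
Tier 1: 10383²·(1 − 1397/10383)·821000/1397 = 5.4832244 × 10^10.
Tier 2: 3397²·(1 − 518/3397)·10500000/518 = 1.9824249 × 10^11.
Sum = 9.1118038 × 10^11.
SE = √(9.1118038 × 10^11) = 954600.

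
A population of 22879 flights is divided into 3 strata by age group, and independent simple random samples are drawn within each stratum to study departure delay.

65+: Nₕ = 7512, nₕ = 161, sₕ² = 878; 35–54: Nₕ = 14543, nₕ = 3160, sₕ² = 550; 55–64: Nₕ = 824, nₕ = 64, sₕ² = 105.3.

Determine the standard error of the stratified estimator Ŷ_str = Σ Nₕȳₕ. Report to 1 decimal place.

18193.0

Var(Ŷ_str) = Σₕ Nₕ²(1 − fₕ)sₕ²/nₕ.
65+: 7512²·(1 − 161/7512)·878/161 = 3.0114152 × 10^8.
35–54: 14543²·(1 − 3160/14543)·550/3160 = 2.8812859 × 10^7.
55–64: 824²·(1 − 64/824)·105.3/64 = 1.0303605 × 10^6.
Sum = 3.3098474 × 10^8.
SE = √(3.3098474 × 10^8) = 18193.0.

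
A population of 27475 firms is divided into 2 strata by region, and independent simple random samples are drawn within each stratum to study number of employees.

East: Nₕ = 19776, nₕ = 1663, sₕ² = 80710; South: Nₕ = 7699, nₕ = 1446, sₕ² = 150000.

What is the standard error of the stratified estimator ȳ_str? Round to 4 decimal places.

Var(ȳ_str) = Σₕ Wₕ²(1 − fₕ)sₕ²/nₕ with Wₕ = Nₕ/N, N = 27475.
East: Wₕ = 0.71978162; term = 0.71978162²·(1 − 0.08409183)·80710/1663 = 23.029714.
South: Wₕ = 0.28021838; term = 0.28021838²·(1 − 0.18781660)·150000/1446 = 6.6156164.
Sum = 29.64533.
SE = √(29.64533) = 5.4448.

5.4448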